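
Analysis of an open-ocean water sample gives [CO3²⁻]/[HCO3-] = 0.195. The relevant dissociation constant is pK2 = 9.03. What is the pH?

pH = 8.32

From K2 = [H⁺][CO3²⁻]/[HCO3-]:  pH = pK2 + log₁₀([CO3²⁻]/[HCO3-])
log₁₀(0.195) = -0.710
pH = 9.03 + (-0.710) = 8.32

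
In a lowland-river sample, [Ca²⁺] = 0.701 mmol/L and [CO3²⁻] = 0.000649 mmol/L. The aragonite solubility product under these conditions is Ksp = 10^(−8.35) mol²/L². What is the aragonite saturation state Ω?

Ksp = 10^(−8.35) = 4.467×10^-9
Ω = [Ca²⁺][CO3²⁻]/Ksp = (0.701×10^-3)(0.000649×10^-3) / 4.467×10^-9 = 0.102

Ω = 0.102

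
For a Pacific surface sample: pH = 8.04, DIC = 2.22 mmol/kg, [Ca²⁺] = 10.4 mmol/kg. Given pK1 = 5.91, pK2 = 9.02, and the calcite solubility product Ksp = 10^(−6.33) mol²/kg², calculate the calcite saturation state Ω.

α₂ = 1 / (1 + [H⁺]/K2 + [H⁺]²/(K1K2)) = 1 / (1 + 10^+0.98 + 10^-1.15)
   = 1 / (1 + 9.5499 + 0.070795) = 1/10.621 = 0.09416
[CO3²⁻] = α₂ × DIC = 0.09416 × 2.22 = 0.2090 mmol/kg
Ksp = 10^(−6.33) = 4.677×10^-7
Ω = [Ca²⁺][CO3²⁻]/Ksp = (10.4×10^-3)(2.090×10^-4) / 4.677×10^-7 = 4.65

Ω = 4.65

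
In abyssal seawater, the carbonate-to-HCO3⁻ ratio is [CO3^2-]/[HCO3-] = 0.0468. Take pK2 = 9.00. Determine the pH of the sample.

pH = 7.67

From K2 = [H⁺][CO3^2-]/[HCO3-]:  pH = pK2 + log₁₀([CO3^2-]/[HCO3-])
log₁₀(0.0468) = -1.330
pH = 9.00 + (-1.330) = 7.67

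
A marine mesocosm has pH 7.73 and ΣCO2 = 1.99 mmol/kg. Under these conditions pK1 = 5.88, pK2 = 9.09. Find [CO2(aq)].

[CO2*] = 0.0266 mmol/kg

α₀ = 1 / (1 + K1/[H⁺] + K1K2/[H⁺]²) = 1 / (1 + 10^+1.85 + 10^+0.49)
   = 1 / (1 + 70.795 + 3.0903) = 1/74.885 = 0.01335
[CO2*] = α₀ × DIC = 0.01335 × 1.99 = 0.0266 mmol/kg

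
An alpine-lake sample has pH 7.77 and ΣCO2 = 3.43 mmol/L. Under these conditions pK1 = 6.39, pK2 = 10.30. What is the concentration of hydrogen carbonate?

α₁ = 1 / (1 + [H⁺]/K1 + K2/[H⁺]) = 1 / (1 + 10^-1.38 + 10^-2.53)
   = 1 / (1 + 0.041687 + 0.0029512) = 1/1.0446 = 0.9573
[HCO3⁻] = α₁ × DIC = 0.9573 × 3.43 = 3.28 mmol/L

[HCO3⁻] = 3.28 mmol/L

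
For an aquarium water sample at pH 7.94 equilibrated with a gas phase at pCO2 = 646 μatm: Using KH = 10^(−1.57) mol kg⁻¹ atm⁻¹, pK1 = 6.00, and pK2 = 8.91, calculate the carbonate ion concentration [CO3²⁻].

[CO2*] = KH · pCO2 = 10^(−1.57) × 646×10^-6 = 1.739×10^-5 mol/kg
α₀ = 1/(1 + K1/[H⁺] + K1K2/[H⁺]²) = 1/(1 + 10^+1.94 + 10^+0.97) = 0.01026
DIC = [CO2*]/α₀ = 1.739×10^-5 / 0.01026 = 1.694 mmol/kg
[CO3²⁻] = α₂·DIC; α₂ = 0.09579, so [CO3²⁻] = 0.09579 × 1.694 = 0.162 mmol/kg

[CO3²⁻] = 0.162 mmol/kg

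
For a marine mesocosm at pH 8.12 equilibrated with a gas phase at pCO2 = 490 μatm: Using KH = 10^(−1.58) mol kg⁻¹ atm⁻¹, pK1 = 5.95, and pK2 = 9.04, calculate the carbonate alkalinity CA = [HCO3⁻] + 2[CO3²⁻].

[CO2*] = KH · pCO2 = 10^(−1.58) × 490×10^-6 = 1.289×10^-5 mol/kg
α₀ = 1/(1 + K1/[H⁺] + K1K2/[H⁺]²) = 1/(1 + 10^+2.17 + 10^+1.25) = 0.005999
DIC = [CO2*]/α₀ = 1.289×10^-5 / 0.005999 = 2.148 mmol/kg
CA = (α₁ + 2α₂)·DIC = (0.8873 + 2×0.1067) × 2.148 = 2.36 mmol/kg

CA = 2.36 mmol/kg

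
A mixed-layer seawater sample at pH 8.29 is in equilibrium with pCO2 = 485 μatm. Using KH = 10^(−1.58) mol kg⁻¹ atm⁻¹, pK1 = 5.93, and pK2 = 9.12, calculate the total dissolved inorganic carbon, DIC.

[CO2*] = KH · pCO2 = 10^(−1.58) × 485×10^-6 = 1.276×10^-5 mol/kg
α₀ = 1/(1 + K1/[H⁺] + K1K2/[H⁺]²) = 1/(1 + 10^+2.36 + 10^+1.53) = 0.003788
DIC = [CO2*]/α₀ = 1.276×10^-5 / 0.003788 = 3.37 mmol/kg

DIC = 3.37 mmol/kg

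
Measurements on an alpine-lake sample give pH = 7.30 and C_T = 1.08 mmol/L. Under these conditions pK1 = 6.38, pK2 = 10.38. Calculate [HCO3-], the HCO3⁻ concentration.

α₁ = 1 / (1 + [H⁺]/K1 + K2/[H⁺]) = 1 / (1 + 10^-0.92 + 10^-3.08)
   = 1 / (1 + 0.12023 + 0.00083176) = 1/1.1211 = 0.8920
[HCO3⁻] = α₁ × DIC = 0.8920 × 1.08 = 0.963 mmol/L

[HCO3⁻] = 0.963 mmol/L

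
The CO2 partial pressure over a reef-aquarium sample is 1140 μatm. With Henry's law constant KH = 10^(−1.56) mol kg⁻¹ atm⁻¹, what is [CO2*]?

KH = 10^(−1.56) = 2.754×10^-2 mol kg⁻¹ atm⁻¹
[CO2*] = KH · pCO2 = 2.754×10^-2 × 1140×10^-6 atm = 3.14×10^-5 mol/kg

[CO2*] = 31.4 μmol/kg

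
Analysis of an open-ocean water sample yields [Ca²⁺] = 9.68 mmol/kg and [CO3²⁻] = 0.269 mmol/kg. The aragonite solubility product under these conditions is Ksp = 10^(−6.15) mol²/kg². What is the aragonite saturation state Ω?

Ksp = 10^(−6.15) = 7.079×10^-7
Ω = [Ca²⁺][CO3²⁻]/Ksp = (9.68×10^-3)(0.269×10^-3) / 7.079×10^-7 = 3.68

Ω = 3.68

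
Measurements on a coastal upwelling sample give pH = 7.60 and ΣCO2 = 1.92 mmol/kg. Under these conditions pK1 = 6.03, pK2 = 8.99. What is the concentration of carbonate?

α₂ = 1 / (1 + [H⁺]/K2 + [H⁺]²/(K1K2)) = 1 / (1 + 10^+1.39 + 10^-0.18)
   = 1 / (1 + 24.547 + 0.66069) = 1/26.208 = 0.03816
[CO3²⁻] = α₂ × DIC = 0.03816 × 1.92 = 0.0733 mmol/kg

[CO3²⁻] = 0.0733 mmol/kg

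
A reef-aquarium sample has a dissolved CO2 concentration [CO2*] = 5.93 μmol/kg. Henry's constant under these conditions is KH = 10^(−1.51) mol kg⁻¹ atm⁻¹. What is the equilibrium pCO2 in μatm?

pCO2 = 192 μatm

KH = 10^(−1.51) = 3.090×10^-2 mol kg⁻¹ atm⁻¹
pCO2 = [CO2*]/KH = 5.93×10^-6 / 3.090×10^-2 = 1.92×10^-4 atm = 192 μatm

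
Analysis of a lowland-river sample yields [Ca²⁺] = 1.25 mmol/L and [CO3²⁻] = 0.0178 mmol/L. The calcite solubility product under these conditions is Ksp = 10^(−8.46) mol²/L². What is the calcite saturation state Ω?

Ω = 6.42

Ksp = 10^(−8.46) = 3.467×10^-9
Ω = [Ca²⁺][CO3²⁻]/Ksp = (1.25×10^-3)(0.0178×10^-3) / 3.467×10^-9 = 6.42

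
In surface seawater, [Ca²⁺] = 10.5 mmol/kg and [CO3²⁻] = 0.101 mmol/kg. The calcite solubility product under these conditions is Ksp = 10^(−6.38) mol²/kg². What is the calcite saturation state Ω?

Ksp = 10^(−6.38) = 4.169×10^-7
Ω = [Ca²⁺][CO3²⁻]/Ksp = (10.5×10^-3)(0.101×10^-3) / 4.169×10^-7 = 2.54

Ω = 2.54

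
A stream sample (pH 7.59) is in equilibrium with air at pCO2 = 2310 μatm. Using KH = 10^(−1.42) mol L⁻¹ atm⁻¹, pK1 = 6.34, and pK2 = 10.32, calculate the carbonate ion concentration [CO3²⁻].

[CO3²⁻] = 2.91 μmol/L

[CO2*] = KH · pCO2 = 10^(−1.42) × 2310×10^-6 = 8.782×10^-5 mol/L
α₀ = 1/(1 + K1/[H⁺] + K1K2/[H⁺]²) = 1/(1 + 10^+1.25 + 10^-1.48) = 0.05315
DIC = [CO2*]/α₀ = 8.782×10^-5 / 0.05315 = 1.652 mmol/L
[CO3²⁻] = α₂·DIC; α₂ = 0.001760, so [CO3²⁻] = 0.001760 × 1.652 = 0.00291 mmol/L = 2.91 μmol/L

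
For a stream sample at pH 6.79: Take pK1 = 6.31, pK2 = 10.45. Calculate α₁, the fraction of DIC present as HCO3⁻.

α₁ = 1 / (1 + [H⁺]/K1 + K2/[H⁺]) = 1 / (1 + 10^-0.48 + 10^-3.66)
   = 1 / (1 + 0.33113 + 0.00021878) = 1/1.3313 = 0.7511

α₁ = 0.751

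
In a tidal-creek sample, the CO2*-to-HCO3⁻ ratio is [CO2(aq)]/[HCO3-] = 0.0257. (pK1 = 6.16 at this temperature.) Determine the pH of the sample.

From K1 = [H⁺][HCO3-]/[CO2(aq)]:  pH = pK1 − log₁₀([CO2(aq)]/[HCO3-])
log₁₀(0.0257) = -1.590
pH = 6.16 − (-1.590) = 7.75

pH = 7.75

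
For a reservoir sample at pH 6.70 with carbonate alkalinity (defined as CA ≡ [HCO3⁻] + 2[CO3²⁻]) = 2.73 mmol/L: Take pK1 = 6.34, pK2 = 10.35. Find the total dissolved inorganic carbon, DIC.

CA = [HCO3⁻] + 2[CO3²⁻] = (α₁ + 2α₂)·DIC
At pH 6.70: [H⁺]/K1 = 10^-0.36 = 0.43652, K2/[H⁺] = 10^-3.65 = 0.00022387
α₁ = 1/(1 + 0.43652 + 0.00022387) = 1/1.4367 = 0.6960; α₂ = α₁·K2/[H⁺] = 0.0001558
α₁ + 2α₂ = 0.6963
DIC = CA / (α₁ + 2α₂) = 2.73 / 0.6963 = 3.92 mmol/L

DIC = 3.92 mmol/L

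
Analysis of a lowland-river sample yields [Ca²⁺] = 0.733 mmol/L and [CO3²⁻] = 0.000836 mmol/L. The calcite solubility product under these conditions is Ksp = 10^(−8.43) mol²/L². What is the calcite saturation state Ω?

Ω = 0.165

Ksp = 10^(−8.43) = 3.715×10^-9
Ω = [Ca²⁺][CO3²⁻]/Ksp = (0.733×10^-3)(0.000836×10^-3) / 3.715×10^-9 = 0.165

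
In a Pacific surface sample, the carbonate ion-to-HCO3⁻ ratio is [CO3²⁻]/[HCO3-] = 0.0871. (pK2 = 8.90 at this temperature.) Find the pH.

From K2 = [H⁺][CO3²⁻]/[HCO3-]:  pH = pK2 + log₁₀([CO3²⁻]/[HCO3-])
log₁₀(0.0871) = -1.060
pH = 8.90 + (-1.060) = 7.84

pH = 7.84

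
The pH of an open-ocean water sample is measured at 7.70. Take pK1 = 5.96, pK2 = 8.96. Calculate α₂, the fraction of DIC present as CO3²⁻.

α₂ = 0.0512

α₂ = 1 / (1 + [H⁺]/K2 + [H⁺]²/(K1K2)) = 1 / (1 + 10^+1.26 + 10^-0.48)
   = 1 / (1 + 18.197 + 0.33113) = 1/19.528 = 0.05121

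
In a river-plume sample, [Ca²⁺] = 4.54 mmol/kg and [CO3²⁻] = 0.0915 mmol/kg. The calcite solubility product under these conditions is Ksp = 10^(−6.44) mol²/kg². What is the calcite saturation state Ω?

Ω = 1.14

Ksp = 10^(−6.44) = 3.631×10^-7
Ω = [Ca²⁺][CO3²⁻]/Ksp = (4.54×10^-3)(0.0915×10^-3) / 3.631×10^-7 = 1.14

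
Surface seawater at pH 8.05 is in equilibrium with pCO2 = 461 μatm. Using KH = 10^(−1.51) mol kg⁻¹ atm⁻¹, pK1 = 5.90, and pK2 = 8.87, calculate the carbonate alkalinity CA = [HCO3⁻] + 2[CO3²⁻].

[CO2*] = KH · pCO2 = 10^(−1.51) × 461×10^-6 = 1.425×10^-5 mol/kg
α₀ = 1/(1 + K1/[H⁺] + K1K2/[H⁺]²) = 1/(1 + 10^+2.15 + 10^+1.33) = 0.006111
DIC = [CO2*]/α₀ = 1.425×10^-5 / 0.006111 = 2.331 mmol/kg
CA = (α₁ + 2α₂)·DIC = (0.8632 + 2×0.1307) × 2.331 = 2.62 mmol/kg

CA = 2.62 mmol/kg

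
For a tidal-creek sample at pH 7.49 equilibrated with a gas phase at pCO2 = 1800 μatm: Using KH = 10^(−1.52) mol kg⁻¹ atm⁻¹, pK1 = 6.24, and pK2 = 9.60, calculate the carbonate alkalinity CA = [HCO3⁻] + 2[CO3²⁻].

CA = 0.982 mmol/kg

[CO2*] = KH · pCO2 = 10^(−1.52) × 1800×10^-6 = 5.436×10^-5 mol/kg
α₀ = 1/(1 + K1/[H⁺] + K1K2/[H⁺]²) = 1/(1 + 10^+1.25 + 10^-0.86) = 0.05285
DIC = [CO2*]/α₀ = 5.436×10^-5 / 0.05285 = 1.029 mmol/kg
CA = (α₁ + 2α₂)·DIC = (0.9399 + 2×0.007296) × 1.029 = 0.982 mmol/kg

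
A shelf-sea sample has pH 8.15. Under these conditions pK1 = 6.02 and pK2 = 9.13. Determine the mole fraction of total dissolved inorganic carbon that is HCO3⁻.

α₁ = 0.899

α₁ = 1 / (1 + [H⁺]/K1 + K2/[H⁺]) = 1 / (1 + 10^-2.13 + 10^-0.98)
   = 1 / (1 + 0.0074131 + 0.10471) = 1/1.1121 = 0.8992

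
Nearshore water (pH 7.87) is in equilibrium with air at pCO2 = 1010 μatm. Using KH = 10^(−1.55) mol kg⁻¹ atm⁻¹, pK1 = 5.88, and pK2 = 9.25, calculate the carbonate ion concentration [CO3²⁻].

[CO3²⁻] = 0.116 mmol/kg

[CO2*] = KH · pCO2 = 10^(−1.55) × 1010×10^-6 = 2.847×10^-5 mol/kg
α₀ = 1/(1 + K1/[H⁺] + K1K2/[H⁺]²) = 1/(1 + 10^+1.99 + 10^+0.61) = 0.009728
DIC = [CO2*]/α₀ = 2.847×10^-5 / 0.009728 = 2.926 mmol/kg
[CO3²⁻] = α₂·DIC; α₂ = 0.03963, so [CO3²⁻] = 0.03963 × 2.926 = 0.116 mmol/kg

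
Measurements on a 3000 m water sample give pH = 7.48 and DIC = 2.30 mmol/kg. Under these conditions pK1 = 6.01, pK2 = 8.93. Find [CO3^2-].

α₂ = 1 / (1 + [H⁺]/K2 + [H⁺]²/(K1K2)) = 1 / (1 + 10^+1.45 + 10^-0.02)
   = 1 / (1 + 28.184 + 0.95499) = 1/30.139 = 0.03318
[CO3²⁻] = α₂ × DIC = 0.03318 × 2.30 = 0.0763 mmol/kg

[CO3²⁻] = 0.0763 mmol/kg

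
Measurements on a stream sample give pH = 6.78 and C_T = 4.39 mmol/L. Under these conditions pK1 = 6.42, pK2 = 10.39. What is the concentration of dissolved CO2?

[CO2*] = 1.33 mmol/L

α₀ = 1 / (1 + K1/[H⁺] + K1K2/[H⁺]²) = 1 / (1 + 10^+0.36 + 10^-3.25)
   = 1 / (1 + 2.2909 + 0.00056234) = 1/3.2914 = 0.3038
[CO2*] = α₀ × DIC = 0.3038 × 4.39 = 1.33 mmol/L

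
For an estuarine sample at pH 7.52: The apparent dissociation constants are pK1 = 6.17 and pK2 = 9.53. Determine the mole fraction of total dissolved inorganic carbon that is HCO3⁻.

α₁ = 1 / (1 + [H⁺]/K1 + K2/[H⁺]) = 1 / (1 + 10^-1.35 + 10^-2.01)
   = 1 / (1 + 0.044668 + 0.0097724) = 1/1.0544 = 0.9484

α₁ = 0.948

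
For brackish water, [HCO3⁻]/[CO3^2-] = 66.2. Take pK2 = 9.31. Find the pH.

pH = 7.49

From K2 = [H⁺][CO3^2-]/[HCO3⁻]:  pH = pK2 − log₁₀([HCO3⁻]/[CO3^2-])
log₁₀(66.2) = +1.821
pH = 9.31 − (+1.821) = 7.49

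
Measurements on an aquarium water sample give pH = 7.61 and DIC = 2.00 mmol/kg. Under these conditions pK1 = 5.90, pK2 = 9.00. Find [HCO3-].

α₁ = 1 / (1 + [H⁺]/K1 + K2/[H⁺]) = 1 / (1 + 10^-1.71 + 10^-1.39)
   = 1 / (1 + 0.019498 + 0.040738) = 1/1.0602 = 0.9432
[HCO3⁻] = α₁ × DIC = 0.9432 × 2.00 = 1.89 mmol/kg

[HCO3⁻] = 1.89 mmol/kg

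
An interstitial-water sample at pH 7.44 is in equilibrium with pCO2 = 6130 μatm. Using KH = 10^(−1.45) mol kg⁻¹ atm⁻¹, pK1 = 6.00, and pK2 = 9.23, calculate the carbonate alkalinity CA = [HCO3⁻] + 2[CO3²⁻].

CA = 6.18 mmol/kg

[CO2*] = KH · pCO2 = 10^(−1.45) × 6130×10^-6 = 2.175×10^-4 mol/kg
α₀ = 1/(1 + K1/[H⁺] + K1K2/[H⁺]²) = 1/(1 + 10^+1.44 + 10^-0.35) = 0.03450
DIC = [CO2*]/α₀ = 2.175×10^-4 / 0.03450 = 6.305 mmol/kg
CA = (α₁ + 2α₂)·DIC = (0.9501 + 2×0.01541) × 6.305 = 6.18 mmol/kg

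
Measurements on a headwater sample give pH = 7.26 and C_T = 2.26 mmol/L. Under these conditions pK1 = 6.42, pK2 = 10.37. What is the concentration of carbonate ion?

α₂ = 1 / (1 + [H⁺]/K2 + [H⁺]²/(K1K2)) = 1 / (1 + 10^+3.11 + 10^+2.27)
   = 1 / (1 + 1288.2 + 186.21) = 1/1475.5 = 0.0006778
[CO3²⁻] = α₂ × DIC = 0.0006778 × 2.26 = 0.00153 mmol/L = 1.53 μmol/L

[CO3²⁻] = 1.53 μmol/L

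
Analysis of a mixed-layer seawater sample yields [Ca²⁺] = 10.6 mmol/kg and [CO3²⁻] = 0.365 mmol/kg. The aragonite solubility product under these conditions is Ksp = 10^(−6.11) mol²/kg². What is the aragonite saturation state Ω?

Ksp = 10^(−6.11) = 7.762×10^-7
Ω = [Ca²⁺][CO3²⁻]/Ksp = (10.6×10^-3)(0.365×10^-3) / 7.762×10^-7 = 4.98

Ω = 4.98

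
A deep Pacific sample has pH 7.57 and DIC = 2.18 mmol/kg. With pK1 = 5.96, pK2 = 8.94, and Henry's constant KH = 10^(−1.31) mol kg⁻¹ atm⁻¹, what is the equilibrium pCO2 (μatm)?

α₀ = 1 / (1 + K1/[H⁺] + K1K2/[H⁺]²) = 1 / (1 + 10^+1.61 + 10^+0.24)
   = 1 / (1 + 40.738 + 1.7378) = 1/43.476 = 0.02300
[CO2*] = α₀ × DIC = 0.02300 × 2.18 = 0.05014 mmol/kg
pCO2 = [CO2*]/KH = 5.014×10^-5 / 4.898×10^-2 = 1020 μatm

pCO2 = 1020 μatm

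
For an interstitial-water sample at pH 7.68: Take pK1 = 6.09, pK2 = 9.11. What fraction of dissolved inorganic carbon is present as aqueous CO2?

α₀ = 1 / (1 + K1/[H⁺] + K1K2/[H⁺]²) = 1 / (1 + 10^+1.59 + 10^+0.16)
   = 1 / (1 + 38.905 + 1.4454) = 1/41.350 = 0.02418

α₀ = 0.0242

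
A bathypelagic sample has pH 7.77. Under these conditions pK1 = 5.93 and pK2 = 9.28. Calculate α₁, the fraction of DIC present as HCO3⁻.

α₁ = 1 / (1 + [H⁺]/K1 + K2/[H⁺]) = 1 / (1 + 10^-1.84 + 10^-1.51)
   = 1 / (1 + 0.014454 + 0.030903) = 1/1.0454 = 0.9566

α₁ = 0.957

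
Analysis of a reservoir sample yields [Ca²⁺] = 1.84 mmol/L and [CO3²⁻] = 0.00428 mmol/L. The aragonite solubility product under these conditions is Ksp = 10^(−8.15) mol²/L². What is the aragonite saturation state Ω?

Ksp = 10^(−8.15) = 7.079×10^-9
Ω = [Ca²⁺][CO3²⁻]/Ksp = (1.84×10^-3)(0.00428×10^-3) / 7.079×10^-9 = 1.11

Ω = 1.11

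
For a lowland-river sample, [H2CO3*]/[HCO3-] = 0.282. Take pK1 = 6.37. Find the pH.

pH = 6.92

From K1 = [H⁺][HCO3-]/[H2CO3*]:  pH = pK1 − log₁₀([H2CO3*]/[HCO3-])
log₁₀(0.282) = -0.550
pH = 6.37 − (-0.550) = 6.92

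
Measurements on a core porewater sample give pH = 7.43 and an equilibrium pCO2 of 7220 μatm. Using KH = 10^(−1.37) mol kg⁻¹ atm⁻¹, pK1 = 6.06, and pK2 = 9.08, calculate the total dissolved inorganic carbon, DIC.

[CO2*] = KH · pCO2 = 10^(−1.37) × 7220×10^-6 = 3.080×10^-4 mol/kg
α₀ = 1/(1 + K1/[H⁺] + K1K2/[H⁺]²) = 1/(1 + 10^+1.37 + 10^-0.28) = 0.04005
DIC = [CO2*]/α₀ = 3.080×10^-4 / 0.04005 = 7.69 mmol/kg

DIC = 7.69 mmol/kg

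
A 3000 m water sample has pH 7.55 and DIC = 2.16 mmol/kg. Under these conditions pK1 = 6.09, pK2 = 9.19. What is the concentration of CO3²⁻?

[CO3²⁻] = 0.0468 mmol/kg

α₂ = 1 / (1 + [H⁺]/K2 + [H⁺]²/(K1K2)) = 1 / (1 + 10^+1.64 + 10^+0.18)
   = 1 / (1 + 43.652 + 1.5136) = 1/46.165 = 0.02166
[CO3²⁻] = α₂ × DIC = 0.02166 × 2.16 = 0.0468 mmol/kg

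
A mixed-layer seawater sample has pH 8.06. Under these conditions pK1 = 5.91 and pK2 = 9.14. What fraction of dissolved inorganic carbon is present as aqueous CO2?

α₀ = 1 / (1 + K1/[H⁺] + K1K2/[H⁺]²) = 1 / (1 + 10^+2.15 + 10^+1.07)
   = 1 / (1 + 141.25 + 11.749) = 1/154.00 = 0.006493

α₀ = 0.00649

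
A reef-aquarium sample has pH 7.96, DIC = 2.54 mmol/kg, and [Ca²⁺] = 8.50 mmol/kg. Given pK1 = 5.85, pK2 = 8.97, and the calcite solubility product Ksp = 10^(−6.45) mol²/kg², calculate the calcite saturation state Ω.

Ω = 5.38

α₂ = 1 / (1 + [H⁺]/K2 + [H⁺]²/(K1K2)) = 1 / (1 + 10^+1.01 + 10^-1.10)
   = 1 / (1 + 10.233 + 0.079433) = 1/11.312 = 0.08840
[CO3²⁻] = α₂ × DIC = 0.08840 × 2.54 = 0.2245 mmol/kg
Ksp = 10^(−6.45) = 3.548×10^-7
Ω = [Ca²⁺][CO3²⁻]/Ksp = (8.50×10^-3)(2.245×10^-4) / 3.548×10^-7 = 5.38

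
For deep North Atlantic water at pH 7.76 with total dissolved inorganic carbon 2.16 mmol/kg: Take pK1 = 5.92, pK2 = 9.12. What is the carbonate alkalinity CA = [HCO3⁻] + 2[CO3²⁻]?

CA = [HCO3⁻] + 2[CO3²⁻] = (α₁ + 2α₂)·DIC
At pH 7.76: [H⁺]/K1 = 10^-1.84 = 0.014454, K2/[H⁺] = 10^-1.36 = 0.043652
α₁ = 1/(1 + 0.014454 + 0.043652) = 1/1.0581 = 0.9451; α₂ = α₁·K2/[H⁺] = 0.04125
α₁ + 2α₂ = 1.0276
CA = 1.0276 × 2.16 = 2.22 mmol/kg

CA = 2.22 mmol/kg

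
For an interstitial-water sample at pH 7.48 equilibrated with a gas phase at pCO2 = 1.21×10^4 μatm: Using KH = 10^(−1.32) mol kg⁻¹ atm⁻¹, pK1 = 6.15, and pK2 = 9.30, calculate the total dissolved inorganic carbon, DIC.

DIC = 13.1 mmol/kg

[CO2*] = KH · pCO2 = 10^(−1.32) × 1.21×10^4×10^-6 = 5.791×10^-4 mol/kg
α₀ = 1/(1 + K1/[H⁺] + K1K2/[H⁺]²) = 1/(1 + 10^+1.33 + 10^-0.49) = 0.04405
DIC = [CO2*]/α₀ = 5.791×10^-4 / 0.04405 = 13.1 mmol/kg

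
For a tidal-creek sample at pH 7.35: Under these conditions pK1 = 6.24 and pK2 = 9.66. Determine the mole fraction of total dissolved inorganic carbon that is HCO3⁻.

α₁ = 0.924

α₁ = 1 / (1 + [H⁺]/K1 + K2/[H⁺]) = 1 / (1 + 10^-1.11 + 10^-2.31)
   = 1 / (1 + 0.077625 + 0.0048978) = 1/1.0825 = 0.9238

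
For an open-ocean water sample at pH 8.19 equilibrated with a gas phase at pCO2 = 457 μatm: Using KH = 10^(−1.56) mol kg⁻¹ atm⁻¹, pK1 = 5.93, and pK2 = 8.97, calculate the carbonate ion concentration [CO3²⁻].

[CO3²⁻] = 0.380 mmol/kg

[CO2*] = KH · pCO2 = 10^(−1.56) × 457×10^-6 = 1.259×10^-5 mol/kg
α₀ = 1/(1 + K1/[H⁺] + K1K2/[H⁺]²) = 1/(1 + 10^+2.26 + 10^+1.48) = 0.004691
DIC = [CO2*]/α₀ = 1.259×10^-5 / 0.004691 = 2.683 mmol/kg
[CO3²⁻] = α₂·DIC; α₂ = 0.1417, so [CO3²⁻] = 0.1417 × 2.683 = 0.380 mmol/kg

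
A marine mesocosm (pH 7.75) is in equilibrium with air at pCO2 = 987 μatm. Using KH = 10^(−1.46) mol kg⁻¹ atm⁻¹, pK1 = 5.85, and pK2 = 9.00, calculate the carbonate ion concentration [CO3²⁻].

[CO2*] = KH · pCO2 = 10^(−1.46) × 987×10^-6 = 3.422×10^-5 mol/kg
α₀ = 1/(1 + K1/[H⁺] + K1K2/[H⁺]²) = 1/(1 + 10^+1.90 + 10^+0.65) = 0.01178
DIC = [CO2*]/α₀ = 3.422×10^-5 / 0.01178 = 2.906 mmol/kg
[CO3²⁻] = α₂·DIC; α₂ = 0.05261, so [CO3²⁻] = 0.05261 × 2.906 = 0.153 mmol/kg

[CO3²⁻] = 0.153 mmol/kg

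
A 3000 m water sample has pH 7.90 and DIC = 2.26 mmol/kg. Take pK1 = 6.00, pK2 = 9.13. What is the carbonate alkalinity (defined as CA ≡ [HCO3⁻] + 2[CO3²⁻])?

CA = 2.36 mmol/kg

CA = [HCO3⁻] + 2[CO3²⁻] = (α₁ + 2α₂)·DIC
At pH 7.90: [H⁺]/K1 = 10^-1.90 = 0.012589, K2/[H⁺] = 10^-1.23 = 0.058884
α₁ = 1/(1 + 0.012589 + 0.058884) = 1/1.0715 = 0.9333; α₂ = α₁·K2/[H⁺] = 0.05496
α₁ + 2α₂ = 1.0432
CA = 1.0432 × 2.26 = 2.36 mmol/kg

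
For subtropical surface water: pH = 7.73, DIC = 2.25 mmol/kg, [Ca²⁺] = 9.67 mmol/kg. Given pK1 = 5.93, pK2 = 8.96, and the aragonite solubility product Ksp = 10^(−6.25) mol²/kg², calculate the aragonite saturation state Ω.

Ω = 2.12

α₂ = 1 / (1 + [H⁺]/K2 + [H⁺]²/(K1K2)) = 1 / (1 + 10^+1.23 + 10^-0.57)
   = 1 / (1 + 16.982 + 0.26915) = 1/18.252 = 0.05479
[CO3²⁻] = α₂ × DIC = 0.05479 × 2.25 = 0.1233 mmol/kg
Ksp = 10^(−6.25) = 5.623×10^-7
Ω = [Ca²⁺][CO3²⁻]/Ksp = (9.67×10^-3)(1.233×10^-4) / 5.623×10^-7 = 2.12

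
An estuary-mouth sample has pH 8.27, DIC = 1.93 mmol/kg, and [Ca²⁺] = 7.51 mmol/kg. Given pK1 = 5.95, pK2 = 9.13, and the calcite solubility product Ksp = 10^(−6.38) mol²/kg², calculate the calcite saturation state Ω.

α₂ = 1 / (1 + [H⁺]/K2 + [H⁺]²/(K1K2)) = 1 / (1 + 10^+0.86 + 10^-1.46)
   = 1 / (1 + 7.2444 + 0.034674) = 1/8.2790 = 0.1208
[CO3²⁻] = α₂ × DIC = 0.1208 × 1.93 = 0.2331 mmol/kg
Ksp = 10^(−6.38) = 4.169×10^-7
Ω = [Ca²⁺][CO3²⁻]/Ksp = (7.51×10^-3)(2.331×10^-4) / 4.169×10^-7 = 4.20

Ω = 4.20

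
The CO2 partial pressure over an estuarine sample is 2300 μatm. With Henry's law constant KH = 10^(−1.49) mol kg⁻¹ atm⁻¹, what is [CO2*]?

[CO2*] = 74.4 μmol/kg

KH = 10^(−1.49) = 3.236×10^-2 mol kg⁻¹ atm⁻¹
[CO2*] = KH · pCO2 = 3.236×10^-2 × 2300×10^-6 atm = 7.44×10^-5 mol/kg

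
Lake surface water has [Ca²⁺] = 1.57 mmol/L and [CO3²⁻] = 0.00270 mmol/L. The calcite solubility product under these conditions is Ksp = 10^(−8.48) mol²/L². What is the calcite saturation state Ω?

Ω = 1.28

Ksp = 10^(−8.48) = 3.311×10^-9
Ω = [Ca²⁺][CO3²⁻]/Ksp = (1.57×10^-3)(0.00270×10^-3) / 3.311×10^-9 = 1.28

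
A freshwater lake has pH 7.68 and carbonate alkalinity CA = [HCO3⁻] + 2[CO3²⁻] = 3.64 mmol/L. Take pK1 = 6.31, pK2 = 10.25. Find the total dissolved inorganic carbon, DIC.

DIC = 3.78 mmol/L

CA = [HCO3⁻] + 2[CO3²⁻] = (α₁ + 2α₂)·DIC
At pH 7.68: [H⁺]/K1 = 10^-1.37 = 0.042658, K2/[H⁺] = 10^-2.57 = 0.0026915
α₁ = 1/(1 + 0.042658 + 0.0026915) = 1/1.0453 = 0.9566; α₂ = α₁·K2/[H⁺] = 0.002575
α₁ + 2α₂ = 0.9618
DIC = CA / (α₁ + 2α₂) = 3.64 / 0.9618 = 3.78 mmol/L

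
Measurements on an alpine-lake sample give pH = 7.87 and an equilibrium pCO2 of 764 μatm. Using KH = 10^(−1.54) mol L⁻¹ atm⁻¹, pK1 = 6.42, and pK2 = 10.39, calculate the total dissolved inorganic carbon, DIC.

[CO2*] = KH · pCO2 = 10^(−1.54) × 764×10^-6 = 2.203×10^-5 mol/L
α₀ = 1/(1 + K1/[H⁺] + K1K2/[H⁺]²) = 1/(1 + 10^+1.45 + 10^-1.07) = 0.03417
DIC = [CO2*]/α₀ = 2.203×10^-5 / 0.03417 = 0.645 mmol/L

DIC = 0.645 mmol/L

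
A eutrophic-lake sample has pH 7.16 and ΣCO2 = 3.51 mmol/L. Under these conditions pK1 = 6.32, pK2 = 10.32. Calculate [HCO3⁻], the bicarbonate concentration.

[HCO3⁻] = 3.06 mmol/L

α₁ = 1 / (1 + [H⁺]/K1 + K2/[H⁺]) = 1 / (1 + 10^-0.84 + 10^-3.16)
   = 1 / (1 + 0.14454 + 0.00069183) = 1/1.1452 = 0.8732
[HCO3⁻] = α₁ × DIC = 0.8732 × 3.51 = 3.06 mmol/L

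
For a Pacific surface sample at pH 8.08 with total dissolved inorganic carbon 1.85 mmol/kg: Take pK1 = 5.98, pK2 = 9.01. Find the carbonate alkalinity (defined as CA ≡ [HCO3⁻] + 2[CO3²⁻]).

CA = 2.03 mmol/kg

CA = [HCO3⁻] + 2[CO3²⁻] = (α₁ + 2α₂)·DIC
At pH 8.08: [H⁺]/K1 = 10^-2.10 = 0.0079433, K2/[H⁺] = 10^-0.93 = 0.11749
α₁ = 1/(1 + 0.0079433 + 0.11749) = 1/1.1254 = 0.8885; α₂ = α₁·K2/[H⁺] = 0.1044
α₁ + 2α₂ = 1.0973
CA = 1.0973 × 1.85 = 2.03 mmol/kg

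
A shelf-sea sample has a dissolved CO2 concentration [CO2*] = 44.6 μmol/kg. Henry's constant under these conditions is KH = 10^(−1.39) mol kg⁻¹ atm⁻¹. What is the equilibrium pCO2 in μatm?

KH = 10^(−1.39) = 4.074×10^-2 mol kg⁻¹ atm⁻¹
pCO2 = [CO2*]/KH = 44.6×10^-6 / 4.074×10^-2 = 1.09×10^-3 atm = 1090 μatm

pCO2 = 1090 μatm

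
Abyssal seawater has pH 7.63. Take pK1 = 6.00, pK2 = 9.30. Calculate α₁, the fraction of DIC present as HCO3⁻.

α₁ = 0.957

α₁ = 1 / (1 + [H⁺]/K1 + K2/[H⁺]) = 1 / (1 + 10^-1.63 + 10^-1.67)
   = 1 / (1 + 0.023442 + 0.021380) = 1/1.0448 = 0.9571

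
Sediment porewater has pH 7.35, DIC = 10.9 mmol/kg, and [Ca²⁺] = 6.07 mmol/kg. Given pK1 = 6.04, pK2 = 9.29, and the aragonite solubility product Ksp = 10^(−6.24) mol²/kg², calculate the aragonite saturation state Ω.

Ω = 1.24

α₂ = 1 / (1 + [H⁺]/K2 + [H⁺]²/(K1K2)) = 1 / (1 + 10^+1.94 + 10^+0.63)
   = 1 / (1 + 87.096 + 4.2658) = 1/92.362 = 0.01083
[CO3²⁻] = α₂ × DIC = 0.01083 × 10.9 = 0.1180 mmol/kg
Ksp = 10^(−6.24) = 5.754×10^-7
Ω = [Ca²⁺][CO3²⁻]/Ksp = (6.07×10^-3)(1.180×10^-4) / 5.754×10^-7 = 1.24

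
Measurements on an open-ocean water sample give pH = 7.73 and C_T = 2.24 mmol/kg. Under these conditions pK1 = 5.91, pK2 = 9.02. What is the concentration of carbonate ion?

[CO3²⁻] = 0.108 mmol/kg

α₂ = 1 / (1 + [H⁺]/K2 + [H⁺]²/(K1K2)) = 1 / (1 + 10^+1.29 + 10^-0.53)
   = 1 / (1 + 19.498 + 0.29512) = 1/20.794 = 0.04809
[CO3²⁻] = α₂ × DIC = 0.04809 × 2.24 = 0.108 mmol/kg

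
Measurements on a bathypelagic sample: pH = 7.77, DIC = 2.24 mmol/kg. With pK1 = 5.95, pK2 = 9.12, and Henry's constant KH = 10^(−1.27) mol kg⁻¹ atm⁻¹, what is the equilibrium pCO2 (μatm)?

pCO2 = 596 μatm

α₀ = 1 / (1 + K1/[H⁺] + K1K2/[H⁺]²) = 1 / (1 + 10^+1.82 + 10^+0.47)
   = 1 / (1 + 66.069 + 2.9512) = 1/70.021 = 0.01428
[CO2*] = α₀ × DIC = 0.01428 × 2.24 = 0.03199 mmol/kg
pCO2 = [CO2*]/KH = 3.199×10^-5 / 5.370×10^-2 = 596 μatm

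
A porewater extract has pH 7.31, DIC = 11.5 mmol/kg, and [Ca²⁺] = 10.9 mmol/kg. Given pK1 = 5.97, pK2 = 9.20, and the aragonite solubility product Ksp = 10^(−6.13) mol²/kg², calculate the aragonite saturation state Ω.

Ω = 2.06

α₂ = 1 / (1 + [H⁺]/K2 + [H⁺]²/(K1K2)) = 1 / (1 + 10^+1.89 + 10^+0.55)
   = 1 / (1 + 77.625 + 3.5481) = 1/82.173 = 0.01217
[CO3²⁻] = α₂ × DIC = 0.01217 × 11.5 = 0.1399 mmol/kg
Ksp = 10^(−6.13) = 7.413×10^-7
Ω = [Ca²⁺][CO3²⁻]/Ksp = (10.9×10^-3)(1.399×10^-4) / 7.413×10^-7 = 2.06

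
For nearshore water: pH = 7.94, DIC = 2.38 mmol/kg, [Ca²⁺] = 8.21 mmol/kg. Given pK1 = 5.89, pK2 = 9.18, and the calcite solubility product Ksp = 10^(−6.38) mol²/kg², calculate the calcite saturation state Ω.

Ω = 2.53

α₂ = 1 / (1 + [H⁺]/K2 + [H⁺]²/(K1K2)) = 1 / (1 + 10^+1.24 + 10^-0.81)
   = 1 / (1 + 17.378 + 0.15488) = 1/18.533 = 0.05396
[CO3²⁻] = α₂ × DIC = 0.05396 × 2.38 = 0.1284 mmol/kg
Ksp = 10^(−6.38) = 4.169×10^-7
Ω = [Ca²⁺][CO3²⁻]/Ksp = (8.21×10^-3)(1.284×10^-4) / 4.169×10^-7 = 2.53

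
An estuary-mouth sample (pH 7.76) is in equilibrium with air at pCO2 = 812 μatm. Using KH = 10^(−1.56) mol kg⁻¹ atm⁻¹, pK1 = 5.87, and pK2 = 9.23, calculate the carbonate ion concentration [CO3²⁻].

[CO3²⁻] = 0.0588 mmol/kg

[CO2*] = KH · pCO2 = 10^(−1.56) × 812×10^-6 = 2.236×10^-5 mol/kg
α₀ = 1/(1 + K1/[H⁺] + K1K2/[H⁺]²) = 1/(1 + 10^+1.89 + 10^+0.42) = 0.01231
DIC = [CO2*]/α₀ = 2.236×10^-5 / 0.01231 = 1.817 mmol/kg
[CO3²⁻] = α₂·DIC; α₂ = 0.03237, so [CO3²⁻] = 0.03237 × 1.817 = 0.0588 mmol/kg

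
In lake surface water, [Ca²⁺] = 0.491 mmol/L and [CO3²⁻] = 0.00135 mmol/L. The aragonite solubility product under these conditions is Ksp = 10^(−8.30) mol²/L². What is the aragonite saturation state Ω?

Ksp = 10^(−8.30) = 5.012×10^-9
Ω = [Ca²⁺][CO3²⁻]/Ksp = (0.491×10^-3)(0.00135×10^-3) / 5.012×10^-9 = 0.132

Ω = 0.132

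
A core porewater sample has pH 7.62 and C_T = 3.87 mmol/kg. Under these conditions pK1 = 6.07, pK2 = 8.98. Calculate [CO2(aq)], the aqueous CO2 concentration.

[CO2*] = 0.102 mmol/kg

α₀ = 1 / (1 + K1/[H⁺] + K1K2/[H⁺]²) = 1 / (1 + 10^+1.55 + 10^+0.19)
   = 1 / (1 + 35.481 + 1.5488) = 1/38.030 = 0.02629
[CO2*] = α₀ × DIC = 0.02629 × 3.87 = 0.102 mmol/kg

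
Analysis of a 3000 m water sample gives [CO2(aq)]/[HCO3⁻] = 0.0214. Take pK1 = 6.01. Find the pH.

pH = 7.68

From K1 = [H⁺][HCO3⁻]/[CO2(aq)]:  pH = pK1 − log₁₀([CO2(aq)]/[HCO3⁻])
log₁₀(0.0214) = -1.670
pH = 6.01 − (-1.670) = 7.68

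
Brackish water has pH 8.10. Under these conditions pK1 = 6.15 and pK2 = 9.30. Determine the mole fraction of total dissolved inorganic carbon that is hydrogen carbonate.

α₁ = 1 / (1 + [H⁺]/K1 + K2/[H⁺]) = 1 / (1 + 10^-1.95 + 10^-1.20)
   = 1 / (1 + 0.011220 + 0.063096) = 1/1.0743 = 0.9308

α₁ = 0.931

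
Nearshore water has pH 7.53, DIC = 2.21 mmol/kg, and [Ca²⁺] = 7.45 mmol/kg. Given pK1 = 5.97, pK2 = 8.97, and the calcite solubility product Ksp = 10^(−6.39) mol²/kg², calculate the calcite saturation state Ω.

Ω = 1.38

α₂ = 1 / (1 + [H⁺]/K2 + [H⁺]²/(K1K2)) = 1 / (1 + 10^+1.44 + 10^-0.12)
   = 1 / (1 + 27.542 + 0.75858) = 1/29.301 = 0.03413
[CO3²⁻] = α₂ × DIC = 0.03413 × 2.21 = 0.07542 mmol/kg
Ksp = 10^(−6.39) = 4.074×10^-7
Ω = [Ca²⁺][CO3²⁻]/Ksp = (7.45×10^-3)(7.542×10^-5) / 4.074×10^-7 = 1.38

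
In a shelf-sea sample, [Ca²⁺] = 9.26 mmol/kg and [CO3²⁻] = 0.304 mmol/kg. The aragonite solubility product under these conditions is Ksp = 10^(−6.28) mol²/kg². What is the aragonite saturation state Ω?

Ksp = 10^(−6.28) = 5.248×10^-7
Ω = [Ca²⁺][CO3²⁻]/Ksp = (9.26×10^-3)(0.304×10^-3) / 5.248×10^-7 = 5.36

Ω = 5.36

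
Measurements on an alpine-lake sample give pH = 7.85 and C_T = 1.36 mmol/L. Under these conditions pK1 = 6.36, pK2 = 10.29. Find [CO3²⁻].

α₂ = 1 / (1 + [H⁺]/K2 + [H⁺]²/(K1K2)) = 1 / (1 + 10^+2.44 + 10^+0.95)
   = 1 / (1 + 275.42 + 8.9125) = 1/285.34 = 0.003505
[CO3²⁻] = α₂ × DIC = 0.003505 × 1.36 = 0.00477 mmol/L = 4.77 μmol/L

[CO3²⁻] = 4.77 μmol/L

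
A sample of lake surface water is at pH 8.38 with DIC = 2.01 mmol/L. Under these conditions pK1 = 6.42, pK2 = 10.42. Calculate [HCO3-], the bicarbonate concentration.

[HCO3⁻] = 1.97 mmol/L

α₁ = 1 / (1 + [H⁺]/K1 + K2/[H⁺]) = 1 / (1 + 10^-1.96 + 10^-2.04)
   = 1 / (1 + 0.010965 + 0.0091201) = 1/1.0201 = 0.9803
[HCO3⁻] = α₁ × DIC = 0.9803 × 2.01 = 1.97 mmol/L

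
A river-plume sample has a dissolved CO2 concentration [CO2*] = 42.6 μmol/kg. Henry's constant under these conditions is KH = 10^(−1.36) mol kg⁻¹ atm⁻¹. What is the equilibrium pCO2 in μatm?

KH = 10^(−1.36) = 4.365×10^-2 mol kg⁻¹ atm⁻¹
pCO2 = [CO2*]/KH = 42.6×10^-6 / 4.365×10^-2 = 9.76×10^-4 atm = 976 μatm

pCO2 = 976 μatm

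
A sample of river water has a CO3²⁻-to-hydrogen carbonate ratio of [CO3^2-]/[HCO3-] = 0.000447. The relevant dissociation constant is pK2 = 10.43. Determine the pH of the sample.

pH = 7.08

From K2 = [H⁺][CO3^2-]/[HCO3-]:  pH = pK2 + log₁₀([CO3^2-]/[HCO3-])
log₁₀(0.000447) = -3.350
pH = 10.43 + (-3.350) = 7.08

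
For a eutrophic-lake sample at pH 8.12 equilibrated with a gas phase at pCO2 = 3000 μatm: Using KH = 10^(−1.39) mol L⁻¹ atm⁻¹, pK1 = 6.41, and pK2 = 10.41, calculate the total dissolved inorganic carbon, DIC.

[CO2*] = KH · pCO2 = 10^(−1.39) × 3000×10^-6 = 1.222×10^-4 mol/L
α₀ = 1/(1 + K1/[H⁺] + K1K2/[H⁺]²) = 1/(1 + 10^+1.71 + 10^-0.58) = 0.01903
DIC = [CO2*]/α₀ = 1.222×10^-4 / 0.01903 = 6.42 mmol/L

DIC = 6.42 mmol/L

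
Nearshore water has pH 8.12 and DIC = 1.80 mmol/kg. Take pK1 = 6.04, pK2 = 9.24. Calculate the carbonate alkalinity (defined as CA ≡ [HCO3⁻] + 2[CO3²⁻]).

CA = 1.91 mmol/kg

CA = [HCO3⁻] + 2[CO3²⁻] = (α₁ + 2α₂)·DIC
At pH 8.12: [H⁺]/K1 = 10^-2.08 = 0.0083176, K2/[H⁺] = 10^-1.12 = 0.075858
α₁ = 1/(1 + 0.0083176 + 0.075858) = 1/1.0842 = 0.9224; α₂ = α₁·K2/[H⁺] = 0.06997
α₁ + 2α₂ = 1.0623
CA = 1.0623 × 1.80 = 1.91 mmol/kg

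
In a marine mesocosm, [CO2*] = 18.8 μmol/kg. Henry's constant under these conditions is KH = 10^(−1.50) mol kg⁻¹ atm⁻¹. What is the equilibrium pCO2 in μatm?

pCO2 = 595 μatm

KH = 10^(−1.50) = 3.162×10^-2 mol kg⁻¹ atm⁻¹
pCO2 = [CO2*]/KH = 18.8×10^-6 / 3.162×10^-2 = 5.95×10^-4 atm = 595 μatm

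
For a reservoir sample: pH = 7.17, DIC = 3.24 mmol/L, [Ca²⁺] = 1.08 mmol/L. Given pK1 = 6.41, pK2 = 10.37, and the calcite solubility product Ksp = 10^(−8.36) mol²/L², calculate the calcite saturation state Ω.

Ω = 0.431

α₂ = 1 / (1 + [H⁺]/K2 + [H⁺]²/(K1K2)) = 1 / (1 + 10^+3.20 + 10^+2.44)
   = 1 / (1 + 1584.9 + 275.42) = 1/1861.3 = 0.0005373
[CO3²⁻] = α₂ × DIC = 0.0005373 × 3.24 = 0.001741 mmol/L = 1.741 μmol/L
Ksp = 10^(−8.36) = 4.365×10^-9
Ω = [Ca²⁺][CO3²⁻]/Ksp = (1.08×10^-3)(1.741×10^-6) / 4.365×10^-9 = 0.431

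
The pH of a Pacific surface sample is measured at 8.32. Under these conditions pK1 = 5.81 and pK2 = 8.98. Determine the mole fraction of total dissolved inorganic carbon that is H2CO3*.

α₀ = 1 / (1 + K1/[H⁺] + K1K2/[H⁺]²) = 1 / (1 + 10^+2.51 + 10^+1.85)
   = 1 / (1 + 323.59 + 70.795) = 1/395.39 = 0.002529

α₀ = 0.00253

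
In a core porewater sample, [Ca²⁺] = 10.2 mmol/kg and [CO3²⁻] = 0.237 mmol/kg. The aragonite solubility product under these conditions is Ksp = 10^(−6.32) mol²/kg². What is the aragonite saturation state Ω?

Ksp = 10^(−6.32) = 4.786×10^-7
Ω = [Ca²⁺][CO3²⁻]/Ksp = (10.2×10^-3)(0.237×10^-3) / 4.786×10^-7 = 5.05

Ω = 5.05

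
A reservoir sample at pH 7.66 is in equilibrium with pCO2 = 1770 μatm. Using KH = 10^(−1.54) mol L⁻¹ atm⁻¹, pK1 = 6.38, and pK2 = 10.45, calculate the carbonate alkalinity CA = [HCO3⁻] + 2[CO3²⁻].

[CO2*] = KH · pCO2 = 10^(−1.54) × 1770×10^-6 = 5.105×10^-5 mol/L
α₀ = 1/(1 + K1/[H⁺] + K1K2/[H⁺]²) = 1/(1 + 10^+1.28 + 10^-1.51) = 0.04979
DIC = [CO2*]/α₀ = 5.105×10^-5 / 0.04979 = 1.025 mmol/L
CA = (α₁ + 2α₂)·DIC = (0.9487 + 2×0.001539) × 1.025 = 0.976 mmol/L

CA = 0.976 mmol/L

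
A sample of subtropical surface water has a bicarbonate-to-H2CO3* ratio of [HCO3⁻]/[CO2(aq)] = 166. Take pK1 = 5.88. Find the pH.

From K1 = [H⁺][HCO3⁻]/[CO2(aq)]:  pH = pK1 + log₁₀([HCO3⁻]/[CO2(aq)])
log₁₀(166) = +2.220
pH = 5.88 + (+2.220) = 8.10

pH = 8.10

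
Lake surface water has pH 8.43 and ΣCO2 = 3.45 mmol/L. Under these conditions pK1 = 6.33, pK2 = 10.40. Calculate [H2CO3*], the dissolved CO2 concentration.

α₀ = 1 / (1 + K1/[H⁺] + K1K2/[H⁺]²) = 1 / (1 + 10^+2.10 + 10^+0.13)
   = 1 / (1 + 125.89 + 1.3490) = 1/128.24 = 0.007798
[CO2*] = α₀ × DIC = 0.007798 × 3.45 = 0.0269 mmol/L

[CO2*] = 0.0269 mmol/L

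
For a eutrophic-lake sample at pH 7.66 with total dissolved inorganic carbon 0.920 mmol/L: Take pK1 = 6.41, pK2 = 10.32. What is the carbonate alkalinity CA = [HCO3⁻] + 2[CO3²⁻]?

CA = 0.873 mmol/L

CA = [HCO3⁻] + 2[CO3²⁻] = (α₁ + 2α₂)·DIC
At pH 7.66: [H⁺]/K1 = 10^-1.25 = 0.056234, K2/[H⁺] = 10^-2.66 = 0.0021878
α₁ = 1/(1 + 0.056234 + 0.0021878) = 1/1.0584 = 0.9448; α₂ = α₁·K2/[H⁺] = 0.002067
α₁ + 2α₂ = 0.9489
CA = 0.9489 × 0.920 = 0.873 mmol/L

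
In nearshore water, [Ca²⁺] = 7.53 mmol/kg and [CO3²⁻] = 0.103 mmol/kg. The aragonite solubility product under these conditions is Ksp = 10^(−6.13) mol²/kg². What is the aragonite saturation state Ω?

Ω = 1.05

Ksp = 10^(−6.13) = 7.413×10^-7
Ω = [Ca²⁺][CO3²⁻]/Ksp = (7.53×10^-3)(0.103×10^-3) / 7.413×10^-7 = 1.05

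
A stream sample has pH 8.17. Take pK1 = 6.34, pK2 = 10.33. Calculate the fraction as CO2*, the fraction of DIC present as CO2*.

α₀ = 1 / (1 + K1/[H⁺] + K1K2/[H⁺]²) = 1 / (1 + 10^+1.83 + 10^-0.33)
   = 1 / (1 + 67.608 + 0.46774) = 1/69.076 = 0.01448

α₀ = 0.0145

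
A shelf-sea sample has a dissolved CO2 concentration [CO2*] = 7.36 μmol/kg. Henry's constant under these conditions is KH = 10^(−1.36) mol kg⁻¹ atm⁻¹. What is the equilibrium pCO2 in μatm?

pCO2 = 169 μatm

KH = 10^(−1.36) = 4.365×10^-2 mol kg⁻¹ atm⁻¹
pCO2 = [CO2*]/KH = 7.36×10^-6 / 4.365×10^-2 = 1.69×10^-4 atm = 169 μatm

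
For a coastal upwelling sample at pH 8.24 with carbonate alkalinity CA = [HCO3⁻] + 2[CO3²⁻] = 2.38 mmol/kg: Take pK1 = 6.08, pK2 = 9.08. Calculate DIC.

CA = [HCO3⁻] + 2[CO3²⁻] = (α₁ + 2α₂)·DIC
At pH 8.24: [H⁺]/K1 = 10^-2.16 = 0.0069183, K2/[H⁺] = 10^-0.84 = 0.14454
α₁ = 1/(1 + 0.0069183 + 0.14454) = 1/1.1515 = 0.8685; α₂ = α₁·K2/[H⁺] = 0.1255
α₁ + 2α₂ = 1.1195
DIC = CA / (α₁ + 2α₂) = 2.38 / 1.1195 = 2.13 mmol/kg

DIC = 2.13 mmol/kg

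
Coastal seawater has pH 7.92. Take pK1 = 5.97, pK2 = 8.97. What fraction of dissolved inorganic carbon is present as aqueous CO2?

α₀ = 0.0102

α₀ = 1 / (1 + K1/[H⁺] + K1K2/[H⁺]²) = 1 / (1 + 10^+1.95 + 10^+0.90)
   = 1 / (1 + 89.125 + 7.9433) = 1/98.068 = 0.01020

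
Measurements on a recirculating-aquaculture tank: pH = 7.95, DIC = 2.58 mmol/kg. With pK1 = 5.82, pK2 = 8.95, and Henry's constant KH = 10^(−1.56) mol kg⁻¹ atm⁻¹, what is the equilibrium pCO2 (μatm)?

pCO2 = 627 μatm

α₀ = 1 / (1 + K1/[H⁺] + K1K2/[H⁺]²) = 1 / (1 + 10^+2.13 + 10^+1.13)
   = 1 / (1 + 134.90 + 13.490) = 1/149.39 = 0.006694
[CO2*] = α₀ × DIC = 0.006694 × 2.58 = 0.01727 mmol/kg = 17.27 μmol/kg
pCO2 = [CO2*]/KH = 1.727×10^-5 / 2.754×10^-2 = 627 μatm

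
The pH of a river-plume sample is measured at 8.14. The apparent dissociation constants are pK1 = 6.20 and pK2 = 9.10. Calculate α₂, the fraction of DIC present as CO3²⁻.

α₂ = 1 / (1 + [H⁺]/K2 + [H⁺]²/(K1K2)) = 1 / (1 + 10^+0.96 + 10^-0.98)
   = 1 / (1 + 9.1201 + 0.10471) = 1/10.225 = 0.09780

α₂ = 0.0978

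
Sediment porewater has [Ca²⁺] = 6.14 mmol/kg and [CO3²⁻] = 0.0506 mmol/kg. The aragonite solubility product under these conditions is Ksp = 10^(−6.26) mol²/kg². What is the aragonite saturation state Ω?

Ω = 0.565

Ksp = 10^(−6.26) = 5.495×10^-7
Ω = [Ca²⁺][CO3²⁻]/Ksp = (6.14×10^-3)(0.0506×10^-3) / 5.495×10^-7 = 0.565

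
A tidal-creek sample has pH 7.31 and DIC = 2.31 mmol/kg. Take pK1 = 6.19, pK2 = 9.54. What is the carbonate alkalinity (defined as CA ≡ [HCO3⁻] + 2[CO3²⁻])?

CA = 2.16 mmol/kg

CA = [HCO3⁻] + 2[CO3²⁻] = (α₁ + 2α₂)·DIC
At pH 7.31: [H⁺]/K1 = 10^-1.12 = 0.075858, K2/[H⁺] = 10^-2.23 = 0.0058884
α₁ = 1/(1 + 0.075858 + 0.0058884) = 1/1.0817 = 0.9244; α₂ = α₁·K2/[H⁺] = 0.005443
α₁ + 2α₂ = 0.9353
CA = 0.9353 × 2.31 = 2.16 mmol/kg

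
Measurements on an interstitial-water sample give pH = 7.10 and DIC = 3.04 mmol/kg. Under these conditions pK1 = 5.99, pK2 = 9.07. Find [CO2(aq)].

[CO2*] = 0.217 mmol/kg

α₀ = 1 / (1 + K1/[H⁺] + K1K2/[H⁺]²) = 1 / (1 + 10^+1.11 + 10^-0.86)
   = 1 / (1 + 12.882 + 0.13804) = 1/14.021 = 0.07132
[CO2*] = α₀ × DIC = 0.07132 × 3.04 = 0.217 mmol/kg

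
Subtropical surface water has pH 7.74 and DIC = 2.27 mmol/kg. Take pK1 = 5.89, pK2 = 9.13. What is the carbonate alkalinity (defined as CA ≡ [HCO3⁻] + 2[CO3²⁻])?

CA = 2.33 mmol/kg

CA = [HCO3⁻] + 2[CO3²⁻] = (α₁ + 2α₂)·DIC
At pH 7.74: [H⁺]/K1 = 10^-1.85 = 0.014125, K2/[H⁺] = 10^-1.39 = 0.040738
α₁ = 1/(1 + 0.014125 + 0.040738) = 1/1.0549 = 0.9480; α₂ = α₁·K2/[H⁺] = 0.03862
α₁ + 2α₂ = 1.0252
CA = 1.0252 × 2.27 = 2.33 mmol/kg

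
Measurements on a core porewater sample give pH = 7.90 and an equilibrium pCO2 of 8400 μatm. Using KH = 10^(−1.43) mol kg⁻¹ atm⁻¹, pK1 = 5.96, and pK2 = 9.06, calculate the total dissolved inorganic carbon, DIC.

[CO2*] = KH · pCO2 = 10^(−1.43) × 8400×10^-6 = 3.121×10^-4 mol/kg
α₀ = 1/(1 + K1/[H⁺] + K1K2/[H⁺]²) = 1/(1 + 10^+1.94 + 10^+0.78) = 0.01062
DIC = [CO2*]/α₀ = 3.121×10^-4 / 0.01062 = 29.4 mmol/kg

DIC = 29.4 mmol/kg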